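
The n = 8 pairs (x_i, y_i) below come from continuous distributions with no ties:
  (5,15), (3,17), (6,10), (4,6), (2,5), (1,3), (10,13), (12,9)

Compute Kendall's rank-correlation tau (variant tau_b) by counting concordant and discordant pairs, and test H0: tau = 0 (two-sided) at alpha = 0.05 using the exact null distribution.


Step 1: Enumerate the 28 unordered pairs (i,j) with i<j and classify each by sign(x_j-x_i) * sign(y_j-y_i).
  (1,2):dx=-2,dy=+2->D; (1,3):dx=+1,dy=-5->D; (1,4):dx=-1,dy=-9->C; (1,5):dx=-3,dy=-10->C
  (1,6):dx=-4,dy=-12->C; (1,7):dx=+5,dy=-2->D; (1,8):dx=+7,dy=-6->D; (2,3):dx=+3,dy=-7->D
  (2,4):dx=+1,dy=-11->D; (2,5):dx=-1,dy=-12->C; (2,6):dx=-2,dy=-14->C; (2,7):dx=+7,dy=-4->D
  (2,8):dx=+9,dy=-8->D; (3,4):dx=-2,dy=-4->C; (3,5):dx=-4,dy=-5->C; (3,6):dx=-5,dy=-7->C
  (3,7):dx=+4,dy=+3->C; (3,8):dx=+6,dy=-1->D; (4,5):dx=-2,dy=-1->C; (4,6):dx=-3,dy=-3->C
  (4,7):dx=+6,dy=+7->C; (4,8):dx=+8,dy=+3->C; (5,6):dx=-1,dy=-2->C; (5,7):dx=+8,dy=+8->C
  (5,8):dx=+10,dy=+4->C; (6,7):dx=+9,dy=+10->C; (6,8):dx=+11,dy=+6->C; (7,8):dx=+2,dy=-4->D
Step 2: C = 18, D = 10, total pairs = 28.
Step 3: tau = (C - D)/(n(n-1)/2) = (18 - 10)/28 = 0.285714.
Step 4: Exact two-sided p-value (enumerate n! = 40320 permutations of y under H0): p = 0.398760.
Step 5: alpha = 0.05. fail to reject H0.

tau_b = 0.2857 (C=18, D=10), p = 0.398760, fail to reject H0.


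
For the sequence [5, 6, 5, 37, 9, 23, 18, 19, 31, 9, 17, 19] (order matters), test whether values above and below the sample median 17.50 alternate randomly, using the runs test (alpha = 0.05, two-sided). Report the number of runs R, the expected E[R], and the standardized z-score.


Step 1: Compute median = 17.50; label A = above, B = below.
Labels in order: BBBABAAAABBA  (n_A = 6, n_B = 6)
Step 2: Count runs R = 6.
Step 3: Under H0 (random ordering), E[R] = 2*n_A*n_B/(n_A+n_B) + 1 = 2*6*6/12 + 1 = 7.0000.
        Var[R] = 2*n_A*n_B*(2*n_A*n_B - n_A - n_B) / ((n_A+n_B)^2 * (n_A+n_B-1)) = 4320/1584 = 2.7273.
        SD[R] = 1.6514.
Step 4: Continuity-corrected z = (R + 0.5 - E[R]) / SD[R] = (6 + 0.5 - 7.0000) / 1.6514 = -0.3028.
Step 5: Two-sided p-value via normal approximation = 2*(1 - Phi(|z|)) = 0.762069.
Step 6: alpha = 0.05. fail to reject H0.

R = 6, z = -0.3028, p = 0.762069, fail to reject H0.


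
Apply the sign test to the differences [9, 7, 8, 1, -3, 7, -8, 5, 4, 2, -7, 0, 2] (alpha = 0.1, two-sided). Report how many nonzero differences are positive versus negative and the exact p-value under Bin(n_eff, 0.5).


Step 1: Discard zero differences. Original n = 13; n_eff = number of nonzero differences = 12.
Nonzero differences (with sign): +9, +7, +8, +1, -3, +7, -8, +5, +4, +2, -7, +2
Step 2: Count signs: positive = 9, negative = 3.
Step 3: Under H0: P(positive) = 0.5, so the number of positives S ~ Bin(12, 0.5).
Step 4: Two-sided exact p-value = sum of Bin(12,0.5) probabilities at or below the observed probability = 0.145996.
Step 5: alpha = 0.1. fail to reject H0.

n_eff = 12, pos = 9, neg = 3, p = 0.145996, fail to reject H0.


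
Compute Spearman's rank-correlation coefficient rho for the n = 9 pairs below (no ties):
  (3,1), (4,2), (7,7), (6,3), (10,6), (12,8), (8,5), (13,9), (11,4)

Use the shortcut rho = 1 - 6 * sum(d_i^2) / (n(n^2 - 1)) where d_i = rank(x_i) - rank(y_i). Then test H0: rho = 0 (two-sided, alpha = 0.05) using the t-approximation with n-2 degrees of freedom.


Step 1: Rank x and y separately (midranks; no ties here).
rank(x): 3->1, 4->2, 7->4, 6->3, 10->6, 12->8, 8->5, 13->9, 11->7
rank(y): 1->1, 2->2, 7->7, 3->3, 6->6, 8->8, 5->5, 9->9, 4->4
Step 2: d_i = R_x(i) - R_y(i); compute d_i^2.
  (1-1)^2=0, (2-2)^2=0, (4-7)^2=9, (3-3)^2=0, (6-6)^2=0, (8-8)^2=0, (5-5)^2=0, (9-9)^2=0, (7-4)^2=9
sum(d^2) = 18.
Step 3: rho = 1 - 6*18 / (9*(9^2 - 1)) = 1 - 108/720 = 0.850000.
Step 4: Under H0, t = rho * sqrt((n-2)/(1-rho^2)) = 4.2691 ~ t(7).
Step 5: Two-sided p-value from the t-distribution with 7 df = 0.003705.
Step 6: alpha = 0.05. reject H0.

rho = 0.8500, p = 0.003705, reject H0 at alpha = 0.05.


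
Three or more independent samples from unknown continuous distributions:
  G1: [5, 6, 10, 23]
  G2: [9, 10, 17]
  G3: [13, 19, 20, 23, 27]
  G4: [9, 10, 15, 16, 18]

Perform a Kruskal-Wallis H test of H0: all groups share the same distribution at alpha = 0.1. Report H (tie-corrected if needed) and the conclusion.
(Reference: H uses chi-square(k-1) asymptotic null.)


Step 1: Combine all N = 17 observations and assign midranks.
sorted (value, group, rank): (5,G1,1), (6,G1,2), (9,G2,3.5), (9,G4,3.5), (10,G1,6), (10,G2,6), (10,G4,6), (13,G3,8), (15,G4,9), (16,G4,10), (17,G2,11), (18,G4,12), (19,G3,13), (20,G3,14), (23,G1,15.5), (23,G3,15.5), (27,G3,17)
Step 2: Sum ranks within each group.
R_1 = 24.5 (n_1 = 4)
R_2 = 20.5 (n_2 = 3)
R_3 = 67.5 (n_3 = 5)
R_4 = 40.5 (n_4 = 5)
Step 3: H = 12/(N(N+1)) * sum(R_i^2/n_i) - 3(N+1)
     = 12/(17*18) * (24.5^2/4 + 20.5^2/3 + 67.5^2/5 + 40.5^2/5) - 3*18
     = 0.039216 * 1529.45 - 54
     = 5.978268.
Step 4: Ties present; correction factor C = 1 - 36/(17^3 - 17) = 0.992647. Corrected H = 5.978268 / 0.992647 = 6.022551.
Step 5: Under H0, H ~ chi^2(3); p-value = 0.110518.
Step 6: alpha = 0.1. fail to reject H0.

H = 6.0226, df = 3, p = 0.110518, fail to reject H0.


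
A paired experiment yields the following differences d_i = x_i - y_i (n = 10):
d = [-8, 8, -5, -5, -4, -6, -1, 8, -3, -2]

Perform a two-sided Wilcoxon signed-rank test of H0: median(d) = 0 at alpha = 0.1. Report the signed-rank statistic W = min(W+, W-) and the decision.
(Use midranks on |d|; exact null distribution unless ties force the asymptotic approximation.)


Step 1: Drop any zero differences (none here) and take |d_i|.
|d| = [8, 8, 5, 5, 4, 6, 1, 8, 3, 2]
Step 2: Midrank |d_i| (ties get averaged ranks).
ranks: |8|->9, |8|->9, |5|->5.5, |5|->5.5, |4|->4, |6|->7, |1|->1, |8|->9, |3|->3, |2|->2
Step 3: Attach original signs; sum ranks with positive sign and with negative sign.
W+ = 9 + 9 = 18
W- = 9 + 5.5 + 5.5 + 4 + 7 + 1 + 3 + 2 = 37
(Check: W+ + W- = 55 should equal n(n+1)/2 = 55.)
Step 4: Test statistic W = min(W+, W-) = 18.
Step 5: Ties in |d|, so use the tie-corrected normal approximation.
        E[W] = n(n+1)/4 = 10*11/4 = 27.5.
        Tie groups: |d|=5 (t=2), |d|=8 (t=3); sum(t^3 - t) = 30.
        Var[W] = n(n+1)(2n+1)/24 - sum(t^3-t)/48 = 2310/24 - 30/48 = 95.625.
        z = (W - E[W]) / sqrt(Var[W]) = (18 - 27.5) / 9.7788 = -0.9715.
        Two-sided p = 2*Phi(z) = 0.331305.
Step 6: alpha = 0.1. fail to reject H0.

W+ = 18, W- = 37, W = min = 18, p = 0.331305, fail to reject H0.


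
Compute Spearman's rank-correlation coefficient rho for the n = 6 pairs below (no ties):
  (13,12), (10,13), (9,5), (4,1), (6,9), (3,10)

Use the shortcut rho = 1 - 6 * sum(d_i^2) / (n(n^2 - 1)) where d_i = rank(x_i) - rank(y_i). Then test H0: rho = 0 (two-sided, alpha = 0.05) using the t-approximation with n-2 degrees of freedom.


Step 1: Rank x and y separately (midranks; no ties here).
rank(x): 13->6, 10->5, 9->4, 4->2, 6->3, 3->1
rank(y): 12->5, 13->6, 5->2, 1->1, 9->3, 10->4
Step 2: d_i = R_x(i) - R_y(i); compute d_i^2.
  (6-5)^2=1, (5-6)^2=1, (4-2)^2=4, (2-1)^2=1, (3-3)^2=0, (1-4)^2=9
sum(d^2) = 16.
Step 3: rho = 1 - 6*16 / (6*(6^2 - 1)) = 1 - 96/210 = 0.542857.
Step 4: Under H0, t = rho * sqrt((n-2)/(1-rho^2)) = 1.2928 ~ t(4).
Step 5: Two-sided p-value from the t-distribution with 4 df = 0.265703.
Step 6: alpha = 0.05. fail to reject H0.

rho = 0.5429, p = 0.265703, fail to reject H0 at alpha = 0.05.


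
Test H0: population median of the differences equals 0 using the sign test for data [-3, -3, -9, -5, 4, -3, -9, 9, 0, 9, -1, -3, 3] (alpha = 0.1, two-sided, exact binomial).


Step 1: Discard zero differences. Original n = 13; n_eff = number of nonzero differences = 12.
Nonzero differences (with sign): -3, -3, -9, -5, +4, -3, -9, +9, +9, -1, -3, +3
Step 2: Count signs: positive = 4, negative = 8.
Step 3: Under H0: P(positive) = 0.5, so the number of positives S ~ Bin(12, 0.5).
Step 4: Two-sided exact p-value = sum of Bin(12,0.5) probabilities at or below the observed probability = 0.387695.
Step 5: alpha = 0.1. fail to reject H0.

n_eff = 12, pos = 4, neg = 8, p = 0.387695, fail to reject H0.


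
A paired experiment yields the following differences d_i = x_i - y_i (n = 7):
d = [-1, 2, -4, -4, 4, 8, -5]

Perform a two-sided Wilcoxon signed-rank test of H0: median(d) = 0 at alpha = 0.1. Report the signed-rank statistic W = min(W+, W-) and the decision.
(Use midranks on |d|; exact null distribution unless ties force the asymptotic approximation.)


Step 1: Drop any zero differences (none here) and take |d_i|.
|d| = [1, 2, 4, 4, 4, 8, 5]
Step 2: Midrank |d_i| (ties get averaged ranks).
ranks: |1|->1, |2|->2, |4|->4, |4|->4, |4|->4, |8|->7, |5|->6
Step 3: Attach original signs; sum ranks with positive sign and with negative sign.
W+ = 2 + 4 + 7 = 13
W- = 1 + 4 + 4 + 6 = 15
(Check: W+ + W- = 28 should equal n(n+1)/2 = 28.)
Step 4: Test statistic W = min(W+, W-) = 13.
Step 5: Ties in |d|, so use the tie-corrected normal approximation.
        E[W] = n(n+1)/4 = 7*8/4 = 14.
        Tie groups: |d|=4 (t=3); sum(t^3 - t) = 24.
        Var[W] = n(n+1)(2n+1)/24 - sum(t^3-t)/48 = 840/24 - 24/48 = 34.5.
        z = (W - E[W]) / sqrt(Var[W]) = (13 - 14) / 5.8737 = -0.1703.
        Two-sided p = 2*Phi(z) = 0.864813.
Step 6: alpha = 0.1. fail to reject H0.

W+ = 13, W- = 15, W = min = 13, p = 0.864813, fail to reject H0.


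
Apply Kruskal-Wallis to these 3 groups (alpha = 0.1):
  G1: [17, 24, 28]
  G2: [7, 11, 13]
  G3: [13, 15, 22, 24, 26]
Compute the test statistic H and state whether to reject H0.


Step 1: Combine all N = 11 observations and assign midranks.
sorted (value, group, rank): (7,G2,1), (11,G2,2), (13,G2,3.5), (13,G3,3.5), (15,G3,5), (17,G1,6), (22,G3,7), (24,G1,8.5), (24,G3,8.5), (26,G3,10), (28,G1,11)
Step 2: Sum ranks within each group.
R_1 = 25.5 (n_1 = 3)
R_2 = 6.5 (n_2 = 3)
R_3 = 34 (n_3 = 5)
Step 3: H = 12/(N(N+1)) * sum(R_i^2/n_i) - 3(N+1)
     = 12/(11*12) * (25.5^2/3 + 6.5^2/3 + 34^2/5) - 3*12
     = 0.090909 * 462.033 - 36
     = 6.003030.
Step 4: Ties present; correction factor C = 1 - 12/(11^3 - 11) = 0.990909. Corrected H = 6.003030 / 0.990909 = 6.058104.
Step 5: Under H0, H ~ chi^2(2); p-value = 0.048361.
Step 6: alpha = 0.1. reject H0.

H = 6.0581, df = 2, p = 0.048361, reject H0.


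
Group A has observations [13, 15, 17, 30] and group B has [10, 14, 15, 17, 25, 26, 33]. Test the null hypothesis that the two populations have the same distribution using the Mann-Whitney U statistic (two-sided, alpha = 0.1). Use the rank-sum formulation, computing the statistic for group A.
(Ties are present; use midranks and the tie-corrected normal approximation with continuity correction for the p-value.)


Step 1: Combine and sort all 11 observations; assign midranks.
sorted (value, group): (10,Y), (13,X), (14,Y), (15,X), (15,Y), (17,X), (17,Y), (25,Y), (26,Y), (30,X), (33,Y)
ranks: 10->1, 13->2, 14->3, 15->4.5, 15->4.5, 17->6.5, 17->6.5, 25->8, 26->9, 30->10, 33->11
Step 2: Rank sum for X: R1 = 2 + 4.5 + 6.5 + 10 = 23.
Step 3: U_X = R1 - n1(n1+1)/2 = 23 - 4*5/2 = 23 - 10 = 13.
       U_Y = n1*n2 - U_X = 28 - 13 = 15.
Step 4: Ties are present, so use the tie-corrected normal approximation (with continuity correction) for the p-value.
Step 5: p-value = 0.924376; compare to alpha = 0.1. fail to reject H0.

U_X = 13, p = 0.924376, fail to reject H0 at alpha = 0.1.


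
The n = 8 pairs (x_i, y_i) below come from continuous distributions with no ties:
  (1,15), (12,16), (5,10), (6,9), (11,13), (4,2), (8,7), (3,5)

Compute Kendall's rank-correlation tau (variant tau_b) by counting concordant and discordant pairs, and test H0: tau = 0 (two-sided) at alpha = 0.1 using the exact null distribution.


Step 1: Enumerate the 28 unordered pairs (i,j) with i<j and classify each by sign(x_j-x_i) * sign(y_j-y_i).
  (1,2):dx=+11,dy=+1->C; (1,3):dx=+4,dy=-5->D; (1,4):dx=+5,dy=-6->D; (1,5):dx=+10,dy=-2->D
  (1,6):dx=+3,dy=-13->D; (1,7):dx=+7,dy=-8->D; (1,8):dx=+2,dy=-10->D; (2,3):dx=-7,dy=-6->C
  (2,4):dx=-6,dy=-7->C; (2,5):dx=-1,dy=-3->C; (2,6):dx=-8,dy=-14->C; (2,7):dx=-4,dy=-9->C
  (2,8):dx=-9,dy=-11->C; (3,4):dx=+1,dy=-1->D; (3,5):dx=+6,dy=+3->C; (3,6):dx=-1,dy=-8->C
  (3,7):dx=+3,dy=-3->D; (3,8):dx=-2,dy=-5->C; (4,5):dx=+5,dy=+4->C; (4,6):dx=-2,dy=-7->C
  (4,7):dx=+2,dy=-2->D; (4,8):dx=-3,dy=-4->C; (5,6):dx=-7,dy=-11->C; (5,7):dx=-3,dy=-6->C
  (5,8):dx=-8,dy=-8->C; (6,7):dx=+4,dy=+5->C; (6,8):dx=-1,dy=+3->D; (7,8):dx=-5,dy=-2->C
Step 2: C = 18, D = 10, total pairs = 28.
Step 3: tau = (C - D)/(n(n-1)/2) = (18 - 10)/28 = 0.285714.
Step 4: Exact two-sided p-value (enumerate n! = 40320 permutations of y under H0): p = 0.398760.
Step 5: alpha = 0.1. fail to reject H0.

tau_b = 0.2857 (C=18, D=10), p = 0.398760, fail to reject H0.


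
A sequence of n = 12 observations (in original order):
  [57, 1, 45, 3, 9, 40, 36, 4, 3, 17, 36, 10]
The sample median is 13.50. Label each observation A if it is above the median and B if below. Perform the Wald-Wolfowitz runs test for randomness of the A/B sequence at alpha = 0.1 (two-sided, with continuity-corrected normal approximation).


Step 1: Compute median = 13.50; label A = above, B = below.
Labels in order: ABABBAABBAAB  (n_A = 6, n_B = 6)
Step 2: Count runs R = 8.
Step 3: Under H0 (random ordering), E[R] = 2*n_A*n_B/(n_A+n_B) + 1 = 2*6*6/12 + 1 = 7.0000.
        Var[R] = 2*n_A*n_B*(2*n_A*n_B - n_A - n_B) / ((n_A+n_B)^2 * (n_A+n_B-1)) = 4320/1584 = 2.7273.
        SD[R] = 1.6514.
Step 4: Continuity-corrected z = (R - 0.5 - E[R]) / SD[R] = (8 - 0.5 - 7.0000) / 1.6514 = 0.3028.
Step 5: Two-sided p-value via normal approximation = 2*(1 - Phi(|z|)) = 0.762069.
Step 6: alpha = 0.1. fail to reject H0.

R = 8, z = 0.3028, p = 0.762069, fail to reject H0.


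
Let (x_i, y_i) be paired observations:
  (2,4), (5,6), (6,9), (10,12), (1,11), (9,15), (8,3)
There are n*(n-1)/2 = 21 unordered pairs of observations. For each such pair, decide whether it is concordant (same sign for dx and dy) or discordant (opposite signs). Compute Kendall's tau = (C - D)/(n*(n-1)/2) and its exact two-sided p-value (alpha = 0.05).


Step 1: Enumerate the 21 unordered pairs (i,j) with i<j and classify each by sign(x_j-x_i) * sign(y_j-y_i).
  (1,2):dx=+3,dy=+2->C; (1,3):dx=+4,dy=+5->C; (1,4):dx=+8,dy=+8->C; (1,5):dx=-1,dy=+7->D
  (1,6):dx=+7,dy=+11->C; (1,7):dx=+6,dy=-1->D; (2,3):dx=+1,dy=+3->C; (2,4):dx=+5,dy=+6->C
  (2,5):dx=-4,dy=+5->D; (2,6):dx=+4,dy=+9->C; (2,7):dx=+3,dy=-3->D; (3,4):dx=+4,dy=+3->C
  (3,5):dx=-5,dy=+2->D; (3,6):dx=+3,dy=+6->C; (3,7):dx=+2,dy=-6->D; (4,5):dx=-9,dy=-1->C
  (4,6):dx=-1,dy=+3->D; (4,7):dx=-2,dy=-9->C; (5,6):dx=+8,dy=+4->C; (5,7):dx=+7,dy=-8->D
  (6,7):dx=-1,dy=-12->C
Step 2: C = 13, D = 8, total pairs = 21.
Step 3: tau = (C - D)/(n(n-1)/2) = (13 - 8)/21 = 0.238095.
Step 4: Exact two-sided p-value (enumerate n! = 5040 permutations of y under H0): p = 0.561905.
Step 5: alpha = 0.05. fail to reject H0.

tau_b = 0.2381 (C=13, D=8), p = 0.561905, fail to reject H0.


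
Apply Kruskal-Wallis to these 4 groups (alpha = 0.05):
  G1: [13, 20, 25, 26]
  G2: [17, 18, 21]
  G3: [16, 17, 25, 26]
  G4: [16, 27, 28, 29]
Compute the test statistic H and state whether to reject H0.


Step 1: Combine all N = 15 observations and assign midranks.
sorted (value, group, rank): (13,G1,1), (16,G3,2.5), (16,G4,2.5), (17,G2,4.5), (17,G3,4.5), (18,G2,6), (20,G1,7), (21,G2,8), (25,G1,9.5), (25,G3,9.5), (26,G1,11.5), (26,G3,11.5), (27,G4,13), (28,G4,14), (29,G4,15)
Step 2: Sum ranks within each group.
R_1 = 29 (n_1 = 4)
R_2 = 18.5 (n_2 = 3)
R_3 = 28 (n_3 = 4)
R_4 = 44.5 (n_4 = 4)
Step 3: H = 12/(N(N+1)) * sum(R_i^2/n_i) - 3(N+1)
     = 12/(15*16) * (29^2/4 + 18.5^2/3 + 28^2/4 + 44.5^2/4) - 3*16
     = 0.050000 * 1015.4 - 48
     = 2.769792.
Step 4: Ties present; correction factor C = 1 - 24/(15^3 - 15) = 0.992857. Corrected H = 2.769792 / 0.992857 = 2.789718.
Step 5: Under H0, H ~ chi^2(3); p-value = 0.425195.
Step 6: alpha = 0.05. fail to reject H0.

H = 2.7897, df = 3, p = 0.425195, fail to reject H0.


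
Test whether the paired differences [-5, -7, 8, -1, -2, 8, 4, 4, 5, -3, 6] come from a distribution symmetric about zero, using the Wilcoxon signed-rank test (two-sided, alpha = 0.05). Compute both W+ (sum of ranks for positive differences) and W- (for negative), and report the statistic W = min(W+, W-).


Step 1: Drop any zero differences (none here) and take |d_i|.
|d| = [5, 7, 8, 1, 2, 8, 4, 4, 5, 3, 6]
Step 2: Midrank |d_i| (ties get averaged ranks).
ranks: |5|->6.5, |7|->9, |8|->10.5, |1|->1, |2|->2, |8|->10.5, |4|->4.5, |4|->4.5, |5|->6.5, |3|->3, |6|->8
Step 3: Attach original signs; sum ranks with positive sign and with negative sign.
W+ = 10.5 + 10.5 + 4.5 + 4.5 + 6.5 + 8 = 44.5
W- = 6.5 + 9 + 1 + 2 + 3 = 21.5
(Check: W+ + W- = 66 should equal n(n+1)/2 = 66.)
Step 4: Test statistic W = min(W+, W-) = 21.5.
Step 5: Ties in |d|, so use the tie-corrected normal approximation.
        E[W] = n(n+1)/4 = 11*12/4 = 33.
        Tie groups: |d|=4 (t=2), |d|=5 (t=2), |d|=8 (t=2); sum(t^3 - t) = 18.
        Var[W] = n(n+1)(2n+1)/24 - sum(t^3-t)/48 = 3036/24 - 18/48 = 126.125.
        z = (W - E[W]) / sqrt(Var[W]) = (21.5 - 33) / 11.2305 = -1.0240.
        Two-sided p = 2*Phi(z) = 0.305838.
Step 6: alpha = 0.05. fail to reject H0.

W+ = 44.5, W- = 21.5, W = min = 21.5, p = 0.305838, fail to reject H0.


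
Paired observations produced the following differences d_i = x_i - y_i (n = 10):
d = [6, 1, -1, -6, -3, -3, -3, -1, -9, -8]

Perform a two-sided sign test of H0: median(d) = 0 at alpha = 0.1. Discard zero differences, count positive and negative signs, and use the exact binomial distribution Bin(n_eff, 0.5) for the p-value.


Step 1: Discard zero differences. Original n = 10; n_eff = number of nonzero differences = 10.
Nonzero differences (with sign): +6, +1, -1, -6, -3, -3, -3, -1, -9, -8
Step 2: Count signs: positive = 2, negative = 8.
Step 3: Under H0: P(positive) = 0.5, so the number of positives S ~ Bin(10, 0.5).
Step 4: Two-sided exact p-value = sum of Bin(10,0.5) probabilities at or below the observed probability = 0.109375.
Step 5: alpha = 0.1. fail to reject H0.

n_eff = 10, pos = 2, neg = 8, p = 0.109375, fail to reject H0.


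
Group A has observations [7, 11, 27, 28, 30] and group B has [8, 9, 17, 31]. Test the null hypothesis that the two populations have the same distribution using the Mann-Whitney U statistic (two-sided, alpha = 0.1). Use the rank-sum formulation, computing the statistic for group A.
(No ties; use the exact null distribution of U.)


Step 1: Combine and sort all 9 observations; assign midranks.
sorted (value, group): (7,X), (8,Y), (9,Y), (11,X), (17,Y), (27,X), (28,X), (30,X), (31,Y)
ranks: 7->1, 8->2, 9->3, 11->4, 17->5, 27->6, 28->7, 30->8, 31->9
Step 2: Rank sum for X: R1 = 1 + 4 + 6 + 7 + 8 = 26.
Step 3: U_X = R1 - n1(n1+1)/2 = 26 - 5*6/2 = 26 - 15 = 11.
       U_Y = n1*n2 - U_X = 20 - 11 = 9.
Step 4: No ties, so the exact null distribution of U (based on enumerating the C(9,5) = 126 equally likely rank assignments) gives the two-sided p-value.
Step 5: p-value = 0.904762; compare to alpha = 0.1. fail to reject H0.

U_X = 11, p = 0.904762, fail to reject H0 at alpha = 0.1.


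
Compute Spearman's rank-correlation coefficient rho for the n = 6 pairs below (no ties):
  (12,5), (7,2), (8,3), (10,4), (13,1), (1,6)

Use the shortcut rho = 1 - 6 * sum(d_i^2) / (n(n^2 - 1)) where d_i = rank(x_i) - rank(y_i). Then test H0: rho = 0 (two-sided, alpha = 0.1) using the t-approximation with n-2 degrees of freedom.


Step 1: Rank x and y separately (midranks; no ties here).
rank(x): 12->5, 7->2, 8->3, 10->4, 13->6, 1->1
rank(y): 5->5, 2->2, 3->3, 4->4, 1->1, 6->6
Step 2: d_i = R_x(i) - R_y(i); compute d_i^2.
  (5-5)^2=0, (2-2)^2=0, (3-3)^2=0, (4-4)^2=0, (6-1)^2=25, (1-6)^2=25
sum(d^2) = 50.
Step 3: rho = 1 - 6*50 / (6*(6^2 - 1)) = 1 - 300/210 = -0.428571.
Step 4: Under H0, t = rho * sqrt((n-2)/(1-rho^2)) = -0.9487 ~ t(4).
Step 5: Two-sided p-value from the t-distribution with 4 df = 0.396501.
Step 6: alpha = 0.1. fail to reject H0.

rho = -0.4286, p = 0.396501, fail to reject H0 at alpha = 0.1.


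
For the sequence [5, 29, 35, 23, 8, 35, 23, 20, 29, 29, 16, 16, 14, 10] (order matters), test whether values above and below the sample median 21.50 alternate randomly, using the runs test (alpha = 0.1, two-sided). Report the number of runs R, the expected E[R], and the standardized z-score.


Step 1: Compute median = 21.50; label A = above, B = below.
Labels in order: BAAABAABAABBBB  (n_A = 7, n_B = 7)
Step 2: Count runs R = 7.
Step 3: Under H0 (random ordering), E[R] = 2*n_A*n_B/(n_A+n_B) + 1 = 2*7*7/14 + 1 = 8.0000.
        Var[R] = 2*n_A*n_B*(2*n_A*n_B - n_A - n_B) / ((n_A+n_B)^2 * (n_A+n_B-1)) = 8232/2548 = 3.2308.
        SD[R] = 1.7974.
Step 4: Continuity-corrected z = (R + 0.5 - E[R]) / SD[R] = (7 + 0.5 - 8.0000) / 1.7974 = -0.2782.
Step 5: Two-sided p-value via normal approximation = 2*(1 - Phi(|z|)) = 0.780879.
Step 6: alpha = 0.1. fail to reject H0.

R = 7, z = -0.2782, p = 0.780879, fail to reject H0.


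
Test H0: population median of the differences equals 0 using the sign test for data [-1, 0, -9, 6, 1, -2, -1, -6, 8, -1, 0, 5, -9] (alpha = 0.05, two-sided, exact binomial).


Step 1: Discard zero differences. Original n = 13; n_eff = number of nonzero differences = 11.
Nonzero differences (with sign): -1, -9, +6, +1, -2, -1, -6, +8, -1, +5, -9
Step 2: Count signs: positive = 4, negative = 7.
Step 3: Under H0: P(positive) = 0.5, so the number of positives S ~ Bin(11, 0.5).
Step 4: Two-sided exact p-value = sum of Bin(11,0.5) probabilities at or below the observed probability = 0.548828.
Step 5: alpha = 0.05. fail to reject H0.

n_eff = 11, pos = 4, neg = 7, p = 0.548828, fail to reject H0.


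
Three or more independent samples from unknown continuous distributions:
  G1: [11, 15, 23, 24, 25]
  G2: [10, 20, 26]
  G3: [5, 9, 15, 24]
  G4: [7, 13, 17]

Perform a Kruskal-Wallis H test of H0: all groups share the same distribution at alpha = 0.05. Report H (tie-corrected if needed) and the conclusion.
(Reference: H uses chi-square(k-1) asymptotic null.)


Step 1: Combine all N = 15 observations and assign midranks.
sorted (value, group, rank): (5,G3,1), (7,G4,2), (9,G3,3), (10,G2,4), (11,G1,5), (13,G4,6), (15,G1,7.5), (15,G3,7.5), (17,G4,9), (20,G2,10), (23,G1,11), (24,G1,12.5), (24,G3,12.5), (25,G1,14), (26,G2,15)
Step 2: Sum ranks within each group.
R_1 = 50 (n_1 = 5)
R_2 = 29 (n_2 = 3)
R_3 = 24 (n_3 = 4)
R_4 = 17 (n_4 = 3)
Step 3: H = 12/(N(N+1)) * sum(R_i^2/n_i) - 3(N+1)
     = 12/(15*16) * (50^2/5 + 29^2/3 + 24^2/4 + 17^2/3) - 3*16
     = 0.050000 * 1020.67 - 48
     = 3.033333.
Step 4: Ties present; correction factor C = 1 - 12/(15^3 - 15) = 0.996429. Corrected H = 3.033333 / 0.996429 = 3.044205.
Step 5: Under H0, H ~ chi^2(3); p-value = 0.384860.
Step 6: alpha = 0.05. fail to reject H0.

H = 3.0442, df = 3, p = 0.384860, fail to reject H0.


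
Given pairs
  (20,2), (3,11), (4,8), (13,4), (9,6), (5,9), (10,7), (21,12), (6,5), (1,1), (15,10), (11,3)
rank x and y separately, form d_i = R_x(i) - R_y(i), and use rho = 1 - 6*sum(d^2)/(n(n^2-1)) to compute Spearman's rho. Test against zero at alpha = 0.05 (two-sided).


Step 1: Rank x and y separately (midranks; no ties here).
rank(x): 20->11, 3->2, 4->3, 13->9, 9->6, 5->4, 10->7, 21->12, 6->5, 1->1, 15->10, 11->8
rank(y): 2->2, 11->11, 8->8, 4->4, 6->6, 9->9, 7->7, 12->12, 5->5, 1->1, 10->10, 3->3
Step 2: d_i = R_x(i) - R_y(i); compute d_i^2.
  (11-2)^2=81, (2-11)^2=81, (3-8)^2=25, (9-4)^2=25, (6-6)^2=0, (4-9)^2=25, (7-7)^2=0, (12-12)^2=0, (5-5)^2=0, (1-1)^2=0, (10-10)^2=0, (8-3)^2=25
sum(d^2) = 262.
Step 3: rho = 1 - 6*262 / (12*(12^2 - 1)) = 1 - 1572/1716 = 0.083916.
Step 4: Under H0, t = rho * sqrt((n-2)/(1-rho^2)) = 0.2663 ~ t(10).
Step 5: Two-sided p-value from the t-distribution with 10 df = 0.795415.
Step 6: alpha = 0.05. fail to reject H0.

rho = 0.0839, p = 0.795415, fail to reject H0 at alpha = 0.05.


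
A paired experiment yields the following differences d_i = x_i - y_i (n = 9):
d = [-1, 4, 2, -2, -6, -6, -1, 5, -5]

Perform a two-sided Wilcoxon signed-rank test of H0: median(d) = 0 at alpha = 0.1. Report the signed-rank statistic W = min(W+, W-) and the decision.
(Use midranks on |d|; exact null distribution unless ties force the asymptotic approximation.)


Step 1: Drop any zero differences (none here) and take |d_i|.
|d| = [1, 4, 2, 2, 6, 6, 1, 5, 5]
Step 2: Midrank |d_i| (ties get averaged ranks).
ranks: |1|->1.5, |4|->5, |2|->3.5, |2|->3.5, |6|->8.5, |6|->8.5, |1|->1.5, |5|->6.5, |5|->6.5
Step 3: Attach original signs; sum ranks with positive sign and with negative sign.
W+ = 5 + 3.5 + 6.5 = 15
W- = 1.5 + 3.5 + 8.5 + 8.5 + 1.5 + 6.5 = 30
(Check: W+ + W- = 45 should equal n(n+1)/2 = 45.)
Step 4: Test statistic W = min(W+, W-) = 15.
Step 5: Ties in |d|, so use the tie-corrected normal approximation.
        E[W] = n(n+1)/4 = 9*10/4 = 22.5.
        Tie groups: |d|=1 (t=2), |d|=2 (t=2), |d|=5 (t=2), |d|=6 (t=2); sum(t^3 - t) = 24.
        Var[W] = n(n+1)(2n+1)/24 - sum(t^3-t)/48 = 1710/24 - 24/48 = 70.75.
        z = (W - E[W]) / sqrt(Var[W]) = (15 - 22.5) / 8.4113 = -0.8917.
        Two-sided p = 2*Phi(z) = 0.372577.
Step 6: alpha = 0.1. fail to reject H0.

W+ = 15, W- = 30, W = min = 15, p = 0.372577, fail to reject H0.


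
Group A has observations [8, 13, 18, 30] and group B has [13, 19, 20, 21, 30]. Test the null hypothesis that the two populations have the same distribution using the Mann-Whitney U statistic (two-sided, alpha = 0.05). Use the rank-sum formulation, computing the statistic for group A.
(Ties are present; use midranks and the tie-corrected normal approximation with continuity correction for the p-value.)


Step 1: Combine and sort all 9 observations; assign midranks.
sorted (value, group): (8,X), (13,X), (13,Y), (18,X), (19,Y), (20,Y), (21,Y), (30,X), (30,Y)
ranks: 8->1, 13->2.5, 13->2.5, 18->4, 19->5, 20->6, 21->7, 30->8.5, 30->8.5
Step 2: Rank sum for X: R1 = 1 + 2.5 + 4 + 8.5 = 16.
Step 3: U_X = R1 - n1(n1+1)/2 = 16 - 4*5/2 = 16 - 10 = 6.
       U_Y = n1*n2 - U_X = 20 - 6 = 14.
Step 4: Ties are present, so use the tie-corrected normal approximation (with continuity correction) for the p-value.
Step 5: p-value = 0.387282; compare to alpha = 0.05. fail to reject H0.

U_X = 6, p = 0.387282, fail to reject H0 at alpha = 0.05.


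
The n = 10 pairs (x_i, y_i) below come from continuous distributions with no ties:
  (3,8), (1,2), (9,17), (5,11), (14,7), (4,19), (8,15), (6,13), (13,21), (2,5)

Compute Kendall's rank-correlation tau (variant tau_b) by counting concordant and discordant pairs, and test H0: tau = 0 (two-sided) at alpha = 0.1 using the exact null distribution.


Step 1: Enumerate the 45 unordered pairs (i,j) with i<j and classify each by sign(x_j-x_i) * sign(y_j-y_i).
  (1,2):dx=-2,dy=-6->C; (1,3):dx=+6,dy=+9->C; (1,4):dx=+2,dy=+3->C; (1,5):dx=+11,dy=-1->D
  (1,6):dx=+1,dy=+11->C; (1,7):dx=+5,dy=+7->C; (1,8):dx=+3,dy=+5->C; (1,9):dx=+10,dy=+13->C
  (1,10):dx=-1,dy=-3->C; (2,3):dx=+8,dy=+15->C; (2,4):dx=+4,dy=+9->C; (2,5):dx=+13,dy=+5->C
  (2,6):dx=+3,dy=+17->C; (2,7):dx=+7,dy=+13->C; (2,8):dx=+5,dy=+11->C; (2,9):dx=+12,dy=+19->C
  (2,10):dx=+1,dy=+3->C; (3,4):dx=-4,dy=-6->C; (3,5):dx=+5,dy=-10->D; (3,6):dx=-5,dy=+2->D
  (3,7):dx=-1,dy=-2->C; (3,8):dx=-3,dy=-4->C; (3,9):dx=+4,dy=+4->C; (3,10):dx=-7,dy=-12->C
  (4,5):dx=+9,dy=-4->D; (4,6):dx=-1,dy=+8->D; (4,7):dx=+3,dy=+4->C; (4,8):dx=+1,dy=+2->C
  (4,9):dx=+8,dy=+10->C; (4,10):dx=-3,dy=-6->C; (5,6):dx=-10,dy=+12->D; (5,7):dx=-6,dy=+8->D
  (5,8):dx=-8,dy=+6->D; (5,9):dx=-1,dy=+14->D; (5,10):dx=-12,dy=-2->C; (6,7):dx=+4,dy=-4->D
  (6,8):dx=+2,dy=-6->D; (6,9):dx=+9,dy=+2->C; (6,10):dx=-2,dy=-14->C; (7,8):dx=-2,dy=-2->C
  (7,9):dx=+5,dy=+6->C; (7,10):dx=-6,dy=-10->C; (8,9):dx=+7,dy=+8->C; (8,10):dx=-4,dy=-8->C
  (9,10):dx=-11,dy=-16->C
Step 2: C = 34, D = 11, total pairs = 45.
Step 3: tau = (C - D)/(n(n-1)/2) = (34 - 11)/45 = 0.511111.
Step 4: Exact two-sided p-value (enumerate n! = 3628800 permutations of y under H0): p = 0.046623.
Step 5: alpha = 0.1. reject H0.

tau_b = 0.5111 (C=34, D=11), p = 0.046623, reject H0.


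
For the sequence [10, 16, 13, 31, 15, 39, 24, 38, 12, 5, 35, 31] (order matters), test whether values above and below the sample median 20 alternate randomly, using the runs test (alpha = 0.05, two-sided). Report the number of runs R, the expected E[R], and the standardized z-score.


Step 1: Compute median = 20; label A = above, B = below.
Labels in order: BBBABAAABBAA  (n_A = 6, n_B = 6)
Step 2: Count runs R = 6.
Step 3: Under H0 (random ordering), E[R] = 2*n_A*n_B/(n_A+n_B) + 1 = 2*6*6/12 + 1 = 7.0000.
        Var[R] = 2*n_A*n_B*(2*n_A*n_B - n_A - n_B) / ((n_A+n_B)^2 * (n_A+n_B-1)) = 4320/1584 = 2.7273.
        SD[R] = 1.6514.
Step 4: Continuity-corrected z = (R + 0.5 - E[R]) / SD[R] = (6 + 0.5 - 7.0000) / 1.6514 = -0.3028.
Step 5: Two-sided p-value via normal approximation = 2*(1 - Phi(|z|)) = 0.762069.
Step 6: alpha = 0.05. fail to reject H0.

R = 6, z = -0.3028, p = 0.762069, fail to reject H0.


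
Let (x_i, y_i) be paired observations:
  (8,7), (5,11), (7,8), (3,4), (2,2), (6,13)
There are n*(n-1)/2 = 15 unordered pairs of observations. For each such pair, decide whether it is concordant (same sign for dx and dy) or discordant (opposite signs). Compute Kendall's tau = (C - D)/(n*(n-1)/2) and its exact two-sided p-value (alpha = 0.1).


Step 1: Enumerate the 15 unordered pairs (i,j) with i<j and classify each by sign(x_j-x_i) * sign(y_j-y_i).
  (1,2):dx=-3,dy=+4->D; (1,3):dx=-1,dy=+1->D; (1,4):dx=-5,dy=-3->C; (1,5):dx=-6,dy=-5->C
  (1,6):dx=-2,dy=+6->D; (2,3):dx=+2,dy=-3->D; (2,4):dx=-2,dy=-7->C; (2,5):dx=-3,dy=-9->C
  (2,6):dx=+1,dy=+2->C; (3,4):dx=-4,dy=-4->C; (3,5):dx=-5,dy=-6->C; (3,6):dx=-1,dy=+5->D
  (4,5):dx=-1,dy=-2->C; (4,6):dx=+3,dy=+9->C; (5,6):dx=+4,dy=+11->C
Step 2: C = 10, D = 5, total pairs = 15.
Step 3: tau = (C - D)/(n(n-1)/2) = (10 - 5)/15 = 0.333333.
Step 4: Exact two-sided p-value (enumerate n! = 720 permutations of y under H0): p = 0.469444.
Step 5: alpha = 0.1. fail to reject H0.

tau_b = 0.3333 (C=10, D=5), p = 0.469444, fail to reject H0.


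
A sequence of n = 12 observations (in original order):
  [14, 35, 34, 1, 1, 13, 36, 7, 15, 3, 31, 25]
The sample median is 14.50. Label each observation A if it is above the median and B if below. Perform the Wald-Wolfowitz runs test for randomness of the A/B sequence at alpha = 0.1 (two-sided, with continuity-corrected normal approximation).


Step 1: Compute median = 14.50; label A = above, B = below.
Labels in order: BAABBBABABAA  (n_A = 6, n_B = 6)
Step 2: Count runs R = 8.
Step 3: Under H0 (random ordering), E[R] = 2*n_A*n_B/(n_A+n_B) + 1 = 2*6*6/12 + 1 = 7.0000.
        Var[R] = 2*n_A*n_B*(2*n_A*n_B - n_A - n_B) / ((n_A+n_B)^2 * (n_A+n_B-1)) = 4320/1584 = 2.7273.
        SD[R] = 1.6514.
Step 4: Continuity-corrected z = (R - 0.5 - E[R]) / SD[R] = (8 - 0.5 - 7.0000) / 1.6514 = 0.3028.
Step 5: Two-sided p-value via normal approximation = 2*(1 - Phi(|z|)) = 0.762069.
Step 6: alpha = 0.1. fail to reject H0.

R = 8, z = 0.3028, p = 0.762069, fail to reject H0.


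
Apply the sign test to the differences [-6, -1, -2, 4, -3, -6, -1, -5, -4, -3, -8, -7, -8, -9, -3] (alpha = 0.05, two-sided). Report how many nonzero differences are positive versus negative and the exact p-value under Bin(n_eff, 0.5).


Step 1: Discard zero differences. Original n = 15; n_eff = number of nonzero differences = 15.
Nonzero differences (with sign): -6, -1, -2, +4, -3, -6, -1, -5, -4, -3, -8, -7, -8, -9, -3
Step 2: Count signs: positive = 1, negative = 14.
Step 3: Under H0: P(positive) = 0.5, so the number of positives S ~ Bin(15, 0.5).
Step 4: Two-sided exact p-value = sum of Bin(15,0.5) probabilities at or below the observed probability = 0.000977.
Step 5: alpha = 0.05. reject H0.

n_eff = 15, pos = 1, neg = 14, p = 0.000977, reject H0.


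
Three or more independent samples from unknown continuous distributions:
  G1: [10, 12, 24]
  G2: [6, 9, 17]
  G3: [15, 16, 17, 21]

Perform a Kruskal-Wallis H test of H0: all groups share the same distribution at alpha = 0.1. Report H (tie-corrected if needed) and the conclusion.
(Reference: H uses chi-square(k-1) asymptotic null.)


Step 1: Combine all N = 10 observations and assign midranks.
sorted (value, group, rank): (6,G2,1), (9,G2,2), (10,G1,3), (12,G1,4), (15,G3,5), (16,G3,6), (17,G2,7.5), (17,G3,7.5), (21,G3,9), (24,G1,10)
Step 2: Sum ranks within each group.
R_1 = 17 (n_1 = 3)
R_2 = 10.5 (n_2 = 3)
R_3 = 27.5 (n_3 = 4)
Step 3: H = 12/(N(N+1)) * sum(R_i^2/n_i) - 3(N+1)
     = 12/(10*11) * (17^2/3 + 10.5^2/3 + 27.5^2/4) - 3*11
     = 0.109091 * 322.146 - 33
     = 2.143182.
Step 4: Ties present; correction factor C = 1 - 6/(10^3 - 10) = 0.993939. Corrected H = 2.143182 / 0.993939 = 2.156250.
Step 5: Under H0, H ~ chi^2(2); p-value = 0.340233.
Step 6: alpha = 0.1. fail to reject H0.

H = 2.1562, df = 2, p = 0.340233, fail to reject H0.


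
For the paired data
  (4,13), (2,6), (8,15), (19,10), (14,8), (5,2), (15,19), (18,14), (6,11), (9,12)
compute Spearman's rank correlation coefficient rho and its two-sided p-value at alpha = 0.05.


Step 1: Rank x and y separately (midranks; no ties here).
rank(x): 4->2, 2->1, 8->5, 19->10, 14->7, 5->3, 15->8, 18->9, 6->4, 9->6
rank(y): 13->7, 6->2, 15->9, 10->4, 8->3, 2->1, 19->10, 14->8, 11->5, 12->6
Step 2: d_i = R_x(i) - R_y(i); compute d_i^2.
  (2-7)^2=25, (1-2)^2=1, (5-9)^2=16, (10-4)^2=36, (7-3)^2=16, (3-1)^2=4, (8-10)^2=4, (9-8)^2=1, (4-5)^2=1, (6-6)^2=0
sum(d^2) = 104.
Step 3: rho = 1 - 6*104 / (10*(10^2 - 1)) = 1 - 624/990 = 0.369697.
Step 4: Under H0, t = rho * sqrt((n-2)/(1-rho^2)) = 1.1254 ~ t(8).
Step 5: Two-sided p-value from the t-distribution with 8 df = 0.293050.
Step 6: alpha = 0.05. fail to reject H0.

rho = 0.3697, p = 0.293050, fail to reject H0 at alpha = 0.05.


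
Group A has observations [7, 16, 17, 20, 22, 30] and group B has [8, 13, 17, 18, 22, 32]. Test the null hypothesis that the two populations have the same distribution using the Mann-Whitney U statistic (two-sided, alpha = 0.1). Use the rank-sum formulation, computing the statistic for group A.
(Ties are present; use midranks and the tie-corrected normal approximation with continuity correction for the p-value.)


Step 1: Combine and sort all 12 observations; assign midranks.
sorted (value, group): (7,X), (8,Y), (13,Y), (16,X), (17,X), (17,Y), (18,Y), (20,X), (22,X), (22,Y), (30,X), (32,Y)
ranks: 7->1, 8->2, 13->3, 16->4, 17->5.5, 17->5.5, 18->7, 20->8, 22->9.5, 22->9.5, 30->11, 32->12
Step 2: Rank sum for X: R1 = 1 + 4 + 5.5 + 8 + 9.5 + 11 = 39.
Step 3: U_X = R1 - n1(n1+1)/2 = 39 - 6*7/2 = 39 - 21 = 18.
       U_Y = n1*n2 - U_X = 36 - 18 = 18.
Step 4: Ties are present, so use the tie-corrected normal approximation (with continuity correction) for the p-value.
Step 5: p-value = 1.000000; compare to alpha = 0.1. fail to reject H0.

U_X = 18, p = 1.000000, fail to reject H0 at alpha = 0.1.


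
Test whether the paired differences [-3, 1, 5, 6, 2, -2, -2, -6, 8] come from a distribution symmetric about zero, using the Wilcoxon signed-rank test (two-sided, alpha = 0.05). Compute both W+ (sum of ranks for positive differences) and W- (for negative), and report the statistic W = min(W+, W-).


Step 1: Drop any zero differences (none here) and take |d_i|.
|d| = [3, 1, 5, 6, 2, 2, 2, 6, 8]
Step 2: Midrank |d_i| (ties get averaged ranks).
ranks: |3|->5, |1|->1, |5|->6, |6|->7.5, |2|->3, |2|->3, |2|->3, |6|->7.5, |8|->9
Step 3: Attach original signs; sum ranks with positive sign and with negative sign.
W+ = 1 + 6 + 7.5 + 3 + 9 = 26.5
W- = 5 + 3 + 3 + 7.5 = 18.5
(Check: W+ + W- = 45 should equal n(n+1)/2 = 45.)
Step 4: Test statistic W = min(W+, W-) = 18.5.
Step 5: Ties in |d|, so use the tie-corrected normal approximation.
        E[W] = n(n+1)/4 = 9*10/4 = 22.5.
        Tie groups: |d|=2 (t=3), |d|=6 (t=2); sum(t^3 - t) = 30.
        Var[W] = n(n+1)(2n+1)/24 - sum(t^3-t)/48 = 1710/24 - 30/48 = 70.625.
        z = (W - E[W]) / sqrt(Var[W]) = (18.5 - 22.5) / 8.4039 = -0.4760.
        Two-sided p = 2*Phi(z) = 0.634095.
Step 6: alpha = 0.05. fail to reject H0.

W+ = 26.5, W- = 18.5, W = min = 18.5, p = 0.634095, fail to reject H0.


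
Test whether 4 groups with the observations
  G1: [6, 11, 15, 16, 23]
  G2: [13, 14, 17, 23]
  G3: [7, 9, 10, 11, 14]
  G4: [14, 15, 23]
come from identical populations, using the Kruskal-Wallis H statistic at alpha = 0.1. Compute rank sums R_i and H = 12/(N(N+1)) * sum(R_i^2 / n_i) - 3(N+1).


Step 1: Combine all N = 17 observations and assign midranks.
sorted (value, group, rank): (6,G1,1), (7,G3,2), (9,G3,3), (10,G3,4), (11,G1,5.5), (11,G3,5.5), (13,G2,7), (14,G2,9), (14,G3,9), (14,G4,9), (15,G1,11.5), (15,G4,11.5), (16,G1,13), (17,G2,14), (23,G1,16), (23,G2,16), (23,G4,16)
Step 2: Sum ranks within each group.
R_1 = 47 (n_1 = 5)
R_2 = 46 (n_2 = 4)
R_3 = 23.5 (n_3 = 5)
R_4 = 36.5 (n_4 = 3)
Step 3: H = 12/(N(N+1)) * sum(R_i^2/n_i) - 3(N+1)
     = 12/(17*18) * (47^2/5 + 46^2/4 + 23.5^2/5 + 36.5^2/3) - 3*18
     = 0.039216 * 1525.33 - 54
     = 5.816993.
Step 4: Ties present; correction factor C = 1 - 60/(17^3 - 17) = 0.987745. Corrected H = 5.816993 / 0.987745 = 5.889165.
Step 5: Under H0, H ~ chi^2(3); p-value = 0.117129.
Step 6: alpha = 0.1. fail to reject H0.

H = 5.8892, df = 3, p = 0.117129, fail to reject H0.


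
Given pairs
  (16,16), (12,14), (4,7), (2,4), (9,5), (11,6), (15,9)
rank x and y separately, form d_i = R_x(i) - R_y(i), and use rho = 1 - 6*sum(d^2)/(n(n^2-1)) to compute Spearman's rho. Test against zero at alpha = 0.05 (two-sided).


Step 1: Rank x and y separately (midranks; no ties here).
rank(x): 16->7, 12->5, 4->2, 2->1, 9->3, 11->4, 15->6
rank(y): 16->7, 14->6, 7->4, 4->1, 5->2, 6->3, 9->5
Step 2: d_i = R_x(i) - R_y(i); compute d_i^2.
  (7-7)^2=0, (5-6)^2=1, (2-4)^2=4, (1-1)^2=0, (3-2)^2=1, (4-3)^2=1, (6-5)^2=1
sum(d^2) = 8.
Step 3: rho = 1 - 6*8 / (7*(7^2 - 1)) = 1 - 48/336 = 0.857143.
Step 4: Under H0, t = rho * sqrt((n-2)/(1-rho^2)) = 3.7210 ~ t(5).
Step 5: Two-sided p-value from the t-distribution with 5 df = 0.013697.
Step 6: alpha = 0.05. reject H0.

rho = 0.8571, p = 0.013697, reject H0 at alpha = 0.05.


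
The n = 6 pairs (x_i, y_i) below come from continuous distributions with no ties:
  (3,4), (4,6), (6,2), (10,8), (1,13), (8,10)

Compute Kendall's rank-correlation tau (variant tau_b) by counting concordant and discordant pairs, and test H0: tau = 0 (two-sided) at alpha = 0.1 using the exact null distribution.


Step 1: Enumerate the 15 unordered pairs (i,j) with i<j and classify each by sign(x_j-x_i) * sign(y_j-y_i).
  (1,2):dx=+1,dy=+2->C; (1,3):dx=+3,dy=-2->D; (1,4):dx=+7,dy=+4->C; (1,5):dx=-2,dy=+9->D
  (1,6):dx=+5,dy=+6->C; (2,3):dx=+2,dy=-4->D; (2,4):dx=+6,dy=+2->C; (2,5):dx=-3,dy=+7->D
  (2,6):dx=+4,dy=+4->C; (3,4):dx=+4,dy=+6->C; (3,5):dx=-5,dy=+11->D; (3,6):dx=+2,dy=+8->C
  (4,5):dx=-9,dy=+5->D; (4,6):dx=-2,dy=+2->D; (5,6):dx=+7,dy=-3->D
Step 2: C = 7, D = 8, total pairs = 15.
Step 3: tau = (C - D)/(n(n-1)/2) = (7 - 8)/15 = -0.066667.
Step 4: Exact two-sided p-value (enumerate n! = 720 permutations of y under H0): p = 1.000000.
Step 5: alpha = 0.1. fail to reject H0.

tau_b = -0.0667 (C=7, D=8), p = 1.000000, fail to reject H0.


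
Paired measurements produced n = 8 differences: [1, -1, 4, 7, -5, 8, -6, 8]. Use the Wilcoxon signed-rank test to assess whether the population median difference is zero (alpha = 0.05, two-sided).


Step 1: Drop any zero differences (none here) and take |d_i|.
|d| = [1, 1, 4, 7, 5, 8, 6, 8]
Step 2: Midrank |d_i| (ties get averaged ranks).
ranks: |1|->1.5, |1|->1.5, |4|->3, |7|->6, |5|->4, |8|->7.5, |6|->5, |8|->7.5
Step 3: Attach original signs; sum ranks with positive sign and with negative sign.
W+ = 1.5 + 3 + 6 + 7.5 + 7.5 = 25.5
W- = 1.5 + 4 + 5 = 10.5
(Check: W+ + W- = 36 should equal n(n+1)/2 = 36.)
Step 4: Test statistic W = min(W+, W-) = 10.5.
Step 5: Ties in |d|, so use the tie-corrected normal approximation.
        E[W] = n(n+1)/4 = 8*9/4 = 18.
        Tie groups: |d|=1 (t=2), |d|=8 (t=2); sum(t^3 - t) = 12.
        Var[W] = n(n+1)(2n+1)/24 - sum(t^3-t)/48 = 1224/24 - 12/48 = 50.75.
        z = (W - E[W]) / sqrt(Var[W]) = (10.5 - 18) / 7.1239 = -1.0528.
        Two-sided p = 2*Phi(z) = 0.292436.
Step 6: alpha = 0.05. fail to reject H0.

W+ = 25.5, W- = 10.5, W = min = 10.5, p = 0.292436, fail to reject H0.
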